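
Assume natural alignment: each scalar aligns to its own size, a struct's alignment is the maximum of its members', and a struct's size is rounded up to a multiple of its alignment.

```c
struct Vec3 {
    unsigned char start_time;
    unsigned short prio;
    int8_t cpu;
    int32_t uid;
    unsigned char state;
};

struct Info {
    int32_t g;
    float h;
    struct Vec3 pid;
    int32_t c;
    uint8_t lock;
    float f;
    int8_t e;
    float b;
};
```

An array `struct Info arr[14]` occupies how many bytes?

Vec3: 0..1  start_time  (1B, 1-aligned); 1..2  -- padding (1B); 2..4  prio  (2B, 2-aligned); 4..5  cpu  (1B, 1-aligned); 5..8  -- padding (3B); 8..12  uid  (4B, 4-aligned); 12..13  state  (1B, 1-aligned); 13..16  -- tail padding (3B); sizeof = 16, alignof = 4
0..4  g  (4B, 4-aligned)
4..8  h  (4B, 4-aligned)
8..24  pid  (16B, 4-aligned)
24..28  c  (4B, 4-aligned)
28..29  lock  (1B, 1-aligned)
29..32  -- padding (3B)
32..36  f  (4B, 4-aligned)
36..37  e  (1B, 1-aligned)
37..40  -- padding (3B)
40..44  b  (4B, 4-aligned)
sizeof = 44, alignof = 4
array of 14: 14 × 44 = 616

616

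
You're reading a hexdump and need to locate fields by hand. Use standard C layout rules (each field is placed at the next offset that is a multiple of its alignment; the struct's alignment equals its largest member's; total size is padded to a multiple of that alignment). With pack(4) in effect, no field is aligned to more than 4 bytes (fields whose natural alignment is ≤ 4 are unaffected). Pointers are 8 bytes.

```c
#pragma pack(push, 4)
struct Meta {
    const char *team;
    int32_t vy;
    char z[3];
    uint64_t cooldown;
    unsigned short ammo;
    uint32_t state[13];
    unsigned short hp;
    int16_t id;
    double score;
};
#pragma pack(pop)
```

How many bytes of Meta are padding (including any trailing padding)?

team at 0 (size 8, align 4) → ends 8
vy at 8 (size 4, align 4) → ends 12
z at 12 (size 3, align 1) → ends 15
pad 1 to align 4 for cooldown
cooldown at 16 (size 8, align 4) → ends 24
ammo at 24 (size 2, align 2) → ends 26
pad 2 to align 4 for state
state at 28 (size 52, align 4) → ends 80
hp at 80 (size 2, align 2) → ends 82
id at 82 (size 2, align 2) → ends 84
score at 84 (size 8, align 4) → ends 92
total 92 bytes, alignment 4
data bytes 89, size 92 → padding 3

3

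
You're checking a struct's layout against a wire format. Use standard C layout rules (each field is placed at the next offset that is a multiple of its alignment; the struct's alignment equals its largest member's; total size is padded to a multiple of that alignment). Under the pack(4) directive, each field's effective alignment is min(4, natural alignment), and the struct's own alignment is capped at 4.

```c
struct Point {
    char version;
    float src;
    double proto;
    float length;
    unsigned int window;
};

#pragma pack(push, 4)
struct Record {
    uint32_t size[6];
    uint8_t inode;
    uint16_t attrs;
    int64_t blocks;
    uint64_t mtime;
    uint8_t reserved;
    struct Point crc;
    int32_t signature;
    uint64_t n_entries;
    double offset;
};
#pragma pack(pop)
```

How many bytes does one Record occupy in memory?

92

Point: version at 0 (size 1, align 1) → ends 1; pad 3 to align 4 for src; src at 4 (size 4, align 4) → ends 8; proto at 8 (size 8, align 8) → ends 16; length at 16 (size 4, align 4) → ends 20; window at 20 (size 4, align 4) → ends 24; total 24 bytes, alignment 8
size at 0 (size 24, align 4) → ends 24
inode at 24 (size 1, align 1) → ends 25
pad 1 to align 2 for attrs
attrs at 26 (size 2, align 2) → ends 28
blocks at 28 (size 8, align 4) → ends 36
mtime at 36 (size 8, align 4) → ends 44
reserved at 44 (size 1, align 1) → ends 45
pad 3 to align 4 for crc
crc at 48 (size 24, align 4) → ends 72
signature at 72 (size 4, align 4) → ends 76
n_entries at 76 (size 8, align 4) → ends 84
offset at 84 (size 8, align 4) → ends 92
total 92 bytes, alignment 4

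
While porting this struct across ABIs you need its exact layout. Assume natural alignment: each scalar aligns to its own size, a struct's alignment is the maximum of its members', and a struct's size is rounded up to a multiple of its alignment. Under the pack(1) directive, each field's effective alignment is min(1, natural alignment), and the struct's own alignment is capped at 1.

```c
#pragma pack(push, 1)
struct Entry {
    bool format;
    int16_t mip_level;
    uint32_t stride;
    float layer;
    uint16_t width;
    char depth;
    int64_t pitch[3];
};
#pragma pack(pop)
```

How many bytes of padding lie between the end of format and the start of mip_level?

0

@0: format [1B, align 1] → 1
@1: mip_level [2B, align 1] → 3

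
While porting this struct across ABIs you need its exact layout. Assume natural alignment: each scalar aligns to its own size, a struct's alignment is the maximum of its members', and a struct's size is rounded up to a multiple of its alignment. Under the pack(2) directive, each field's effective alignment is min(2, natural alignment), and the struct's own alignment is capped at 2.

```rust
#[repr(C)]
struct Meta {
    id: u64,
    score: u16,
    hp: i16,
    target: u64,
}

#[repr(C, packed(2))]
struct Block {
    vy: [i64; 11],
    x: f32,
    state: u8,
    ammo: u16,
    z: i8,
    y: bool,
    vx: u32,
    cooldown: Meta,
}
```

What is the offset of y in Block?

Meta: id at 0 (size 8, align 8) → ends 8; score at 8 (size 2, align 2) → ends 10; hp at 10 (size 2, align 2) → ends 12; pad 4 to align 8 for target; target at 16 (size 8, align 8) → ends 24; total 24 bytes, alignment 8
vy at 0 (size 88, align 2) → ends 88
x at 88 (size 4, align 2) → ends 92
state at 92 (size 1, align 1) → ends 93
pad 1 to align 2 for ammo
ammo at 94 (size 2, align 2) → ends 96
z at 96 (size 1, align 1) → ends 97
y at 97 (size 1, align 1) → ends 98

97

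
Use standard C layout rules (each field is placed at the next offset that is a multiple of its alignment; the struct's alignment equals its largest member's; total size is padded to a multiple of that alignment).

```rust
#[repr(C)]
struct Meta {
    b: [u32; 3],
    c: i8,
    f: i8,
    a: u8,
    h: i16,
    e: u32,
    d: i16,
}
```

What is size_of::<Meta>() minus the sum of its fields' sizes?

5

0..12  b  (12B, 4-aligned)
12..13  c  (1B, 1-aligned)
13..14  f  (1B, 1-aligned)
14..15  a  (1B, 1-aligned)
15..16  -- padding (1B)
16..18  h  (2B, 2-aligned)
18..20  -- padding (2B)
20..24  e  (4B, 4-aligned)
24..26  d  (2B, 2-aligned)
26..28  -- tail padding (2B)
sizeof = 28, alignof = 4
data bytes 23, size 28 → padding 5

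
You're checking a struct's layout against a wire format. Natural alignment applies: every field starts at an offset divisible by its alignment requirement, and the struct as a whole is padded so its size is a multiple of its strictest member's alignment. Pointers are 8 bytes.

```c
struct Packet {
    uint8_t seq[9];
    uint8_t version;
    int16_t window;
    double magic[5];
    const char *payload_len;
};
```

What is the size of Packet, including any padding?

@0: seq [9B, align 1] → 9
@9: version [1B, align 1] → 10
@10: window [2B, align 2] → 12
+4 pad (align 8)
@16: magic [40B, align 8] → 56
@56: payload_len [8B, align 8] → 64
size 64, align 8

64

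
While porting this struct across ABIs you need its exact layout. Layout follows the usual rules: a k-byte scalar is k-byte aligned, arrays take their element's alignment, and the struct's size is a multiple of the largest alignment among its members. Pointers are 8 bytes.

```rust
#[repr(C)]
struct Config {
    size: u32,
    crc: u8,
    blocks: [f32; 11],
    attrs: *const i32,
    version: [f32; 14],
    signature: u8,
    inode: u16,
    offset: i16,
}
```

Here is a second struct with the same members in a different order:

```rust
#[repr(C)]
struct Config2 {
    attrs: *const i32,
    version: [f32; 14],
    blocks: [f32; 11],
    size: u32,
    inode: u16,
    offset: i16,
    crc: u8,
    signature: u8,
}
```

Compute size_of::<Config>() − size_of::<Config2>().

size at 0 (size 4, align 4) → ends 4
crc at 4 (size 1, align 1) → ends 5
pad 3 to align 4 for blocks
blocks at 8 (size 44, align 4) → ends 52
pad 4 to align 8 for attrs
attrs at 56 (size 8, align 8) → ends 64
version at 64 (size 56, align 4) → ends 120
signature at 120 (size 1, align 1) → ends 121
pad 1 to align 2 for inode
inode at 122 (size 2, align 2) → ends 124
offset at 124 (size 2, align 2) → ends 126
tail pad 2 to reach multiple of 8
total 128 bytes, alignment 8
— Config2 —
attrs at 0 (size 8, align 8) → ends 8
version at 8 (size 56, align 4) → ends 64
blocks at 64 (size 44, align 4) → ends 108
size at 108 (size 4, align 4) → ends 112
inode at 112 (size 2, align 2) → ends 114
offset at 114 (size 2, align 2) → ends 116
crc at 116 (size 1, align 1) → ends 117
signature at 117 (size 1, align 1) → ends 118
tail pad 2 to reach multiple of 8
total 120 bytes, alignment 8
128 − 120 = 8

8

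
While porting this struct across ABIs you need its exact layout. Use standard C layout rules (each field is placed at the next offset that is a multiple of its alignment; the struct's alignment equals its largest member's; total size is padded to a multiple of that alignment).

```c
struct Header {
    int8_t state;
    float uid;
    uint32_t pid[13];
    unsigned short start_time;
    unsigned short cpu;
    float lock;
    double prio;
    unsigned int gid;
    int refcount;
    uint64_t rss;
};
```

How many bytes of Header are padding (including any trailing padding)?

state at 0 (size 1, align 1) → ends 1
pad 3 to align 4 for uid
uid at 4 (size 4, align 4) → ends 8
pid at 8 (size 52, align 4) → ends 60
start_time at 60 (size 2, align 2) → ends 62
cpu at 62 (size 2, align 2) → ends 64
lock at 64 (size 4, align 4) → ends 68
pad 4 to align 8 for prio
prio at 72 (size 8, align 8) → ends 80
gid at 80 (size 4, align 4) → ends 84
refcount at 84 (size 4, align 4) → ends 88
rss at 88 (size 8, align 8) → ends 96
total 96 bytes, alignment 8
data bytes 89, size 96 → padding 7

7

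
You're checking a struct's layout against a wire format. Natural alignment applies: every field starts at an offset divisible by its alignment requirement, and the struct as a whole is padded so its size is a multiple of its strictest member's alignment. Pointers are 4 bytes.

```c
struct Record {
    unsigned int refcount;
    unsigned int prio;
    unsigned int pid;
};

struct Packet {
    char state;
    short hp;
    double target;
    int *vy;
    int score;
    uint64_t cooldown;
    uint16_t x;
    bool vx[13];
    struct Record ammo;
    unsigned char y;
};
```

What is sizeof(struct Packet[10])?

640

Record: 0..4  refcount  (4B, 4-aligned); 4..8  prio  (4B, 4-aligned); 8..12  pid  (4B, 4-aligned); sizeof = 12, alignof = 4
0..1  state  (1B, 1-aligned)
1..2  -- padding (1B)
2..4  hp  (2B, 2-aligned)
4..8  -- padding (4B)
8..16  target  (8B, 8-aligned)
16..20  vy  (4B, 4-aligned)
20..24  score  (4B, 4-aligned)
24..32  cooldown  (8B, 8-aligned)
32..34  x  (2B, 2-aligned)
34..47  vx  (13B, 1-aligned)
47..48  -- padding (1B)
48..60  ammo  (12B, 4-aligned)
60..61  y  (1B, 1-aligned)
61..64  -- tail padding (3B)
sizeof = 64, alignof = 8
array of 10: 10 × 64 = 640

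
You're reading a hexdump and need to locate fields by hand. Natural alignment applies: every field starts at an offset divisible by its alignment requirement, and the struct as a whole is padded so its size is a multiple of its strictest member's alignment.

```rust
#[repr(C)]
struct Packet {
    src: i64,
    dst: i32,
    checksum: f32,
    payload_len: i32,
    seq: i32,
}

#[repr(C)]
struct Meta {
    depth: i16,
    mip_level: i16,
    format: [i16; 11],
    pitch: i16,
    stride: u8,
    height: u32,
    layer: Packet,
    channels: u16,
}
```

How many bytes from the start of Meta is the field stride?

Packet: src at 0 (size 8, align 8) → ends 8; dst at 8 (size 4, align 4) → ends 12; checksum at 12 (size 4, align 4) → ends 16; payload_len at 16 (size 4, align 4) → ends 20; seq at 20 (size 4, align 4) → ends 24; total 24 bytes, alignment 8
depth at 0 (size 2, align 2) → ends 2
mip_level at 2 (size 2, align 2) → ends 4
format at 4 (size 22, align 2) → ends 26
pitch at 26 (size 2, align 2) → ends 28
stride at 28 (size 1, align 1) → ends 29

28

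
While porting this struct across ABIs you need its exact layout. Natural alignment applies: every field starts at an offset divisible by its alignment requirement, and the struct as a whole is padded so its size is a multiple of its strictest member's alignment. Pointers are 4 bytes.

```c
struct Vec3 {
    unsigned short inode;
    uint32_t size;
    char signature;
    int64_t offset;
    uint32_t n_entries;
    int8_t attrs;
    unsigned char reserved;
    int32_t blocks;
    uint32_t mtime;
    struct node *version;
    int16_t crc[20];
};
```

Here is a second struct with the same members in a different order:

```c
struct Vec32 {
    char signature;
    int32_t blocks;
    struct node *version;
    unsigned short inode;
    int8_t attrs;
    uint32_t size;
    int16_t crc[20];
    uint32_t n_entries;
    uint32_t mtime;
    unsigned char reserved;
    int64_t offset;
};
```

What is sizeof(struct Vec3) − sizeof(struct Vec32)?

inode at 0 (size 2, align 2) → ends 2
pad 2 to align 4 for size
size at 4 (size 4, align 4) → ends 8
signature at 8 (size 1, align 1) → ends 9
pad 7 to align 8 for offset
offset at 16 (size 8, align 8) → ends 24
n_entries at 24 (size 4, align 4) → ends 28
attrs at 28 (size 1, align 1) → ends 29
reserved at 29 (size 1, align 1) → ends 30
pad 2 to align 4 for blocks
blocks at 32 (size 4, align 4) → ends 36
mtime at 36 (size 4, align 4) → ends 40
version at 40 (size 4, align 4) → ends 44
crc at 44 (size 40, align 2) → ends 84
tail pad 4 to reach multiple of 8
total 88 bytes, alignment 8
— Vec32 —
signature at 0 (size 1, align 1) → ends 1
pad 3 to align 4 for blocks
blocks at 4 (size 4, align 4) → ends 8
version at 8 (size 4, align 4) → ends 12
inode at 12 (size 2, align 2) → ends 14
attrs at 14 (size 1, align 1) → ends 15
pad 1 to align 4 for size
size at 16 (size 4, align 4) → ends 20
crc at 20 (size 40, align 2) → ends 60
n_entries at 60 (size 4, align 4) → ends 64
mtime at 64 (size 4, align 4) → ends 68
reserved at 68 (size 1, align 1) → ends 69
pad 3 to align 8 for offset
offset at 72 (size 8, align 8) → ends 80
total 80 bytes, alignment 8
88 − 80 = 8

8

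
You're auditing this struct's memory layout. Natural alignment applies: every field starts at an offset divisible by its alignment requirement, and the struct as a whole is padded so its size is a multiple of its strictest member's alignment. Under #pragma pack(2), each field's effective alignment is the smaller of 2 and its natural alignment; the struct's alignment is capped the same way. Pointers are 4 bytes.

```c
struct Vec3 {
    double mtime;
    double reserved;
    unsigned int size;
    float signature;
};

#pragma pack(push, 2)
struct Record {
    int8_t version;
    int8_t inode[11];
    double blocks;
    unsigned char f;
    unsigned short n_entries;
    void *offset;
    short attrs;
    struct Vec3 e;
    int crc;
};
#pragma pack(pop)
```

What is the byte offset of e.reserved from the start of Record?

Vec3: @0: mtime [8B, align 8] → 8; @8: reserved [8B, align 8] → 16; @16: size [4B, align 4] → 20; @20: signature [4B, align 4] → 24; size 24, align 8
@0: version [1B, align 1] → 1
@1: inode [11B, align 1] → 12
@12: blocks [8B, align 2] → 20
@20: f [1B, align 1] → 21
+1 pad (align 2)
@22: n_entries [2B, align 2] → 24
@24: offset [4B, align 2] → 28
@28: attrs [2B, align 2] → 30
@30: e [24B, align 2] → 54
within Vec3: reserved at 8
30 + 8 = 38

38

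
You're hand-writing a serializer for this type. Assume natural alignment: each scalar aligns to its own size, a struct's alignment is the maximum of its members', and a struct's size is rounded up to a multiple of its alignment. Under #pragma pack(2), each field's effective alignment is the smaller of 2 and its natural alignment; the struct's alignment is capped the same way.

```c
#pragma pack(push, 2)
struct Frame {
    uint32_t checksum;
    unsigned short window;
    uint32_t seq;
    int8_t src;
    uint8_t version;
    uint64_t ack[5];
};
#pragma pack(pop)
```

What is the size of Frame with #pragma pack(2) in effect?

checksum at 0 (size 4, align 2) → ends 4
window at 4 (size 2, align 2) → ends 6
seq at 6 (size 4, align 2) → ends 10
src at 10 (size 1, align 1) → ends 11
version at 11 (size 1, align 1) → ends 12
ack at 12 (size 40, align 2) → ends 52
total 52 bytes, alignment 2

52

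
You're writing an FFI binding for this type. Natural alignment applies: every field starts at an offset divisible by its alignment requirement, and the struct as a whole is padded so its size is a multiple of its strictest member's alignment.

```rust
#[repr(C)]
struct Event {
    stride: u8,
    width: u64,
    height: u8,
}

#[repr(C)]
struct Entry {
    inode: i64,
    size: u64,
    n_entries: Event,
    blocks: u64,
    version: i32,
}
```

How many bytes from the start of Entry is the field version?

48

Event: @0: stride [1B, align 1] → 1; +7 pad (align 8); @8: width [8B, align 8] → 16; @16: height [1B, align 1] → 17; +7 tail pad (align 8); size 24, align 8
@0: inode [8B, align 8] → 8
@8: size [8B, align 8] → 16
@16: n_entries [24B, align 8] → 40
@40: blocks [8B, align 8] → 48
@48: version [4B, align 4] → 52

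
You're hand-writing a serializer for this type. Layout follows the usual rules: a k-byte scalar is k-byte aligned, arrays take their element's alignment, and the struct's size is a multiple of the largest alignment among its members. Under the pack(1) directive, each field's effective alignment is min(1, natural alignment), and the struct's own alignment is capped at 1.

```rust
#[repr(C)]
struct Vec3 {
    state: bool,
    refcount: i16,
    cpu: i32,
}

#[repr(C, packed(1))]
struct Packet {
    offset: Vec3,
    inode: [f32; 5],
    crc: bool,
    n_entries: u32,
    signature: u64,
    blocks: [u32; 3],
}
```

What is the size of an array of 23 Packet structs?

Vec3: @0: state [1B, align 1] → 1; +1 pad (align 2); @2: refcount [2B, align 2] → 4; @4: cpu [4B, align 4] → 8; size 8, align 4
@0: offset [8B, align 1] → 8
@8: inode [20B, align 1] → 28
@28: crc [1B, align 1] → 29
@29: n_entries [4B, align 1] → 33
@33: signature [8B, align 1] → 41
@41: blocks [12B, align 1] → 53
size 53, align 1
array of 23: 23 × 53 = 1219

1219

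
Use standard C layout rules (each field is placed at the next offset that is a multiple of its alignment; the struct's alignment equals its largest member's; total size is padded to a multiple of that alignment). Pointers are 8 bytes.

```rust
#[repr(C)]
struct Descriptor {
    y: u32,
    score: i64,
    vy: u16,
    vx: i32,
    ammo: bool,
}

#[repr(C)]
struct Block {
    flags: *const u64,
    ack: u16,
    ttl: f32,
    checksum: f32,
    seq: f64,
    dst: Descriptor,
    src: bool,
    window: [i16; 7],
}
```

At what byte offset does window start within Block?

Descriptor: y at 0 (size 4, align 4) → ends 4; pad 4 to align 8 for score; score at 8 (size 8, align 8) → ends 16; vy at 16 (size 2, align 2) → ends 18; pad 2 to align 4 for vx; vx at 20 (size 4, align 4) → ends 24; ammo at 24 (size 1, align 1) → ends 25; tail pad 7 to reach multiple of 8; total 32 bytes, alignment 8
flags at 0 (size 8, align 8) → ends 8
ack at 8 (size 2, align 2) → ends 10
pad 2 to align 4 for ttl
ttl at 12 (size 4, align 4) → ends 16
checksum at 16 (size 4, align 4) → ends 20
pad 4 to align 8 for seq
seq at 24 (size 8, align 8) → ends 32
dst at 32 (size 32, align 8) → ends 64
src at 64 (size 1, align 1) → ends 65
pad 1 to align 2 for window
window at 66 (size 14, align 2) → ends 80

66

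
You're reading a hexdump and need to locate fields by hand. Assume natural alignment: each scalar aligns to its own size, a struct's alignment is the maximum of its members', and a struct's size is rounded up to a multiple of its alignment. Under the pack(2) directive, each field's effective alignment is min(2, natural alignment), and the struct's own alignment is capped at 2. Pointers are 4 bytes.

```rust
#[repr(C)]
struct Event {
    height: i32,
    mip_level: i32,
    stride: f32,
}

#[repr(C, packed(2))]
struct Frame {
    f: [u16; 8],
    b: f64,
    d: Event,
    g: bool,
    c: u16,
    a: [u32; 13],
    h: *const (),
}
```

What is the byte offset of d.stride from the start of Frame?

32

Event: @0: height [4B, align 4] → 4; @4: mip_level [4B, align 4] → 8; @8: stride [4B, align 4] → 12; size 12, align 4
@0: f [16B, align 2] → 16
@16: b [8B, align 2] → 24
@24: d [12B, align 2] → 36
within Event: stride at 8
24 + 8 = 32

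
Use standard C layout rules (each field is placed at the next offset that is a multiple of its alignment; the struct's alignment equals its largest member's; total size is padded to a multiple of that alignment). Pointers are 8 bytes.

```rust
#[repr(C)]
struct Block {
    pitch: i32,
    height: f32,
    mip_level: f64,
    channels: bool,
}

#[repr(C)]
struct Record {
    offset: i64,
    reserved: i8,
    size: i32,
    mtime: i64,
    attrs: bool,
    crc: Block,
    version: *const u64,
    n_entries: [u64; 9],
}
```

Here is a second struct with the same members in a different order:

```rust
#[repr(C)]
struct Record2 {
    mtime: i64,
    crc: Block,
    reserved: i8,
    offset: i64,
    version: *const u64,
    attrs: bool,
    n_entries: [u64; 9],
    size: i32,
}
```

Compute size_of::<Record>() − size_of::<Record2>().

-8

Block: pitch at 0 (size 4, align 4) → ends 4; height at 4 (size 4, align 4) → ends 8; mip_level at 8 (size 8, align 8) → ends 16; channels at 16 (size 1, align 1) → ends 17; tail pad 7 to reach multiple of 8; total 24 bytes, alignment 8
offset at 0 (size 8, align 8) → ends 8
reserved at 8 (size 1, align 1) → ends 9
pad 3 to align 4 for size
size at 12 (size 4, align 4) → ends 16
mtime at 16 (size 8, align 8) → ends 24
attrs at 24 (size 1, align 1) → ends 25
pad 7 to align 8 for crc
crc at 32 (size 24, align 8) → ends 56
version at 56 (size 8, align 8) → ends 64
n_entries at 64 (size 72, align 8) → ends 136
total 136 bytes, alignment 8
— Record2 —
mtime at 0 (size 8, align 8) → ends 8
crc at 8 (size 24, align 8) → ends 32
reserved at 32 (size 1, align 1) → ends 33
pad 7 to align 8 for offset
offset at 40 (size 8, align 8) → ends 48
version at 48 (size 8, align 8) → ends 56
attrs at 56 (size 1, align 1) → ends 57
pad 7 to align 8 for n_entries
n_entries at 64 (size 72, align 8) → ends 136
size at 136 (size 4, align 4) → ends 140
tail pad 4 to reach multiple of 8
total 144 bytes, alignment 8
136 − 144 = -8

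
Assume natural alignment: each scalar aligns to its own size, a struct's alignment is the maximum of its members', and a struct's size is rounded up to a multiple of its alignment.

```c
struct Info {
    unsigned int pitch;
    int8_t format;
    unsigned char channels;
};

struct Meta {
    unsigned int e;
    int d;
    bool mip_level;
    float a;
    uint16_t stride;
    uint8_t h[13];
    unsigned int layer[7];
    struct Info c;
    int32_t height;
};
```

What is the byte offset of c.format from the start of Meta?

64

Info: 0..4  pitch  (4B, 4-aligned); 4..5  format  (1B, 1-aligned); 5..6  channels  (1B, 1-aligned); 6..8  -- tail padding (2B); sizeof = 8, alignof = 4
0..4  e  (4B, 4-aligned)
4..8  d  (4B, 4-aligned)
8..9  mip_level  (1B, 1-aligned)
9..12  -- padding (3B)
12..16  a  (4B, 4-aligned)
16..18  stride  (2B, 2-aligned)
18..31  h  (13B, 1-aligned)
31..32  -- padding (1B)
32..60  layer  (28B, 4-aligned)
60..68  c  (8B, 4-aligned)
within Info: format at 4
60 + 4 = 64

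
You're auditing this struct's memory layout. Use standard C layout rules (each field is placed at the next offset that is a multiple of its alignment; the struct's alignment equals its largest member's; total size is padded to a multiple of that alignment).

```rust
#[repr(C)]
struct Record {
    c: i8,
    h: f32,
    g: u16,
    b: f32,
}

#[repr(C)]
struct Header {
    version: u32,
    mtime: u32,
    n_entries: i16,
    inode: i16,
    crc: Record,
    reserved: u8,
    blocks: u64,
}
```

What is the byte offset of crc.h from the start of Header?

Record: c at 0 (size 1, align 1) → ends 1; pad 3 to align 4 for h; h at 4 (size 4, align 4) → ends 8; g at 8 (size 2, align 2) → ends 10; pad 2 to align 4 for b; b at 12 (size 4, align 4) → ends 16; total 16 bytes, alignment 4
version at 0 (size 4, align 4) → ends 4
mtime at 4 (size 4, align 4) → ends 8
n_entries at 8 (size 2, align 2) → ends 10
inode at 10 (size 2, align 2) → ends 12
crc at 12 (size 16, align 4) → ends 28
within Record: h at 4
12 + 4 = 16

16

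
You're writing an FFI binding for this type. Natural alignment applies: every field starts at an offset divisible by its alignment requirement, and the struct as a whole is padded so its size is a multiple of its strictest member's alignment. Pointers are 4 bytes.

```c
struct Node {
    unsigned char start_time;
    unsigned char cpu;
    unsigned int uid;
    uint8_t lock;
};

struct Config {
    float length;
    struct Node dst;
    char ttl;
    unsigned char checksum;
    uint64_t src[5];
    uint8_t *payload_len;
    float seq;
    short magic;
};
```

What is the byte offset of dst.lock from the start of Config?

12

Node: @0: start_time [1B, align 1] → 1; @1: cpu [1B, align 1] → 2; +2 pad (align 4); @4: uid [4B, align 4] → 8; @8: lock [1B, align 1] → 9; +3 tail pad (align 4); size 12, align 4
@0: length [4B, align 4] → 4
@4: dst [12B, align 4] → 16
within Node: lock at 8
4 + 8 = 12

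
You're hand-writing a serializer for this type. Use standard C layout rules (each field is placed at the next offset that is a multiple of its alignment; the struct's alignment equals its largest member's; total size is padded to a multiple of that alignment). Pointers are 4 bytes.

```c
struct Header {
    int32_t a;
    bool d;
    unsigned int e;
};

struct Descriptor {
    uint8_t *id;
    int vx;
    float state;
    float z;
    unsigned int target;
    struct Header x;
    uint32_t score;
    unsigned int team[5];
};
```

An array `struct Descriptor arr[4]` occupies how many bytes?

224

Header: 0..4  a  (4B, 4-aligned); 4..5  d  (1B, 1-aligned); 5..8  -- padding (3B); 8..12  e  (4B, 4-aligned); sizeof = 12, alignof = 4
0..4  id  (4B, 4-aligned)
4..8  vx  (4B, 4-aligned)
8..12  state  (4B, 4-aligned)
12..16  z  (4B, 4-aligned)
16..20  target  (4B, 4-aligned)
20..32  x  (12B, 4-aligned)
32..36  score  (4B, 4-aligned)
36..56  team  (20B, 4-aligned)
sizeof = 56, alignof = 4
array of 4: 4 × 56 = 224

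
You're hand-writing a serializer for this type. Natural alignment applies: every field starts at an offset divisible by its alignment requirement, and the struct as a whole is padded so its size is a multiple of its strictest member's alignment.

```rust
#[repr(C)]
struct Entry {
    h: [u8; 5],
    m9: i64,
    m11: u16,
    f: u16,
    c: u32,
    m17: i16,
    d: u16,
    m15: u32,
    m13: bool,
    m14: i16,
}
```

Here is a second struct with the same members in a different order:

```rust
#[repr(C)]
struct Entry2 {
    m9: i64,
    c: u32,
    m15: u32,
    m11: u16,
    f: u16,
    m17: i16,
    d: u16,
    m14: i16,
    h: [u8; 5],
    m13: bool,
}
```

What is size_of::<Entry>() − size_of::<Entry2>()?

@0: h [5B, align 1] → 5
+3 pad (align 8)
@8: m9 [8B, align 8] → 16
@16: m11 [2B, align 2] → 18
@18: f [2B, align 2] → 20
@20: c [4B, align 4] → 24
@24: m17 [2B, align 2] → 26
@26: d [2B, align 2] → 28
@28: m15 [4B, align 4] → 32
@32: m13 [1B, align 1] → 33
+1 pad (align 2)
@34: m14 [2B, align 2] → 36
+4 tail pad (align 8)
size 40, align 8
— Entry2 —
@0: m9 [8B, align 8] → 8
@8: c [4B, align 4] → 12
@12: m15 [4B, align 4] → 16
@16: m11 [2B, align 2] → 18
@18: f [2B, align 2] → 20
@20: m17 [2B, align 2] → 22
@22: d [2B, align 2] → 24
@24: m14 [2B, align 2] → 26
@26: h [5B, align 1] → 31
@31: m13 [1B, align 1] → 32
size 32, align 8
40 − 32 = 8

8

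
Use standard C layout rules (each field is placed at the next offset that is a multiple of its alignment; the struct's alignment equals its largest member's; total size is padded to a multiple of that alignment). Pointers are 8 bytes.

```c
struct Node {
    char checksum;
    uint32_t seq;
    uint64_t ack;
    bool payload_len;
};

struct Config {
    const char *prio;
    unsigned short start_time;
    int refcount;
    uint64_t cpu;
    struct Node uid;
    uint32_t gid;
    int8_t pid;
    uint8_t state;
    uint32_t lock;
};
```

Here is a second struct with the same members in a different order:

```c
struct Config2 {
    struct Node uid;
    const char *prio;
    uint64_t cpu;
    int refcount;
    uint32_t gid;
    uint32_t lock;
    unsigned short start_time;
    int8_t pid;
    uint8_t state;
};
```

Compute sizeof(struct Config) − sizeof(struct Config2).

8

Node: @0: checksum [1B, align 1] → 1; +3 pad (align 4); @4: seq [4B, align 4] → 8; @8: ack [8B, align 8] → 16; @16: payload_len [1B, align 1] → 17; +7 tail pad (align 8); size 24, align 8
@0: prio [8B, align 8] → 8
@8: start_time [2B, align 2] → 10
+2 pad (align 4)
@12: refcount [4B, align 4] → 16
@16: cpu [8B, align 8] → 24
@24: uid [24B, align 8] → 48
@48: gid [4B, align 4] → 52
@52: pid [1B, align 1] → 53
@53: state [1B, align 1] → 54
+2 pad (align 4)
@56: lock [4B, align 4] → 60
+4 tail pad (align 8)
size 64, align 8
— Config2 —
@0: uid [24B, align 8] → 24
@24: prio [8B, align 8] → 32
@32: cpu [8B, align 8] → 40
@40: refcount [4B, align 4] → 44
@44: gid [4B, align 4] → 48
@48: lock [4B, align 4] → 52
@52: start_time [2B, align 2] → 54
@54: pid [1B, align 1] → 55
@55: state [1B, align 1] → 56
size 56, align 8
64 − 56 = 8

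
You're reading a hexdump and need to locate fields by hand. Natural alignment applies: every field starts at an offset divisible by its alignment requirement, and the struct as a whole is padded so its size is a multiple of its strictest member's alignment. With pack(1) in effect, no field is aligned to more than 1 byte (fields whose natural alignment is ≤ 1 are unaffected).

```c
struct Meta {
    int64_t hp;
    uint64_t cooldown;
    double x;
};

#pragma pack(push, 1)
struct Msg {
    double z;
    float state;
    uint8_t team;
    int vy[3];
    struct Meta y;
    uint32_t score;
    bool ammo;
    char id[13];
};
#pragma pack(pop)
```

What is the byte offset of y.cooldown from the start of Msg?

33

Meta: 0..8  hp  (8B, 8-aligned); 8..16  cooldown  (8B, 8-aligned); 16..24  x  (8B, 8-aligned); sizeof = 24, alignof = 8
0..8  z  (8B, 1-aligned)
8..12  state  (4B, 1-aligned)
12..13  team  (1B, 1-aligned)
13..25  vy  (12B, 1-aligned)
25..49  y  (24B, 1-aligned)
within Meta: cooldown at 8
25 + 8 = 33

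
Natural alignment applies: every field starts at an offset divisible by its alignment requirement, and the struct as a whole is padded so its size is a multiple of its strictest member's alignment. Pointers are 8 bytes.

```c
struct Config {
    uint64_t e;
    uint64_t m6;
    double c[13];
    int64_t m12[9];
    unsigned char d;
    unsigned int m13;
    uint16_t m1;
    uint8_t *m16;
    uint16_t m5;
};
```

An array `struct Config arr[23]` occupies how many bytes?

5152

e at 0 (size 8, align 8) → ends 8
m6 at 8 (size 8, align 8) → ends 16
c at 16 (size 104, align 8) → ends 120
m12 at 120 (size 72, align 8) → ends 192
d at 192 (size 1, align 1) → ends 193
pad 3 to align 4 for m13
m13 at 196 (size 4, align 4) → ends 200
m1 at 200 (size 2, align 2) → ends 202
pad 6 to align 8 for m16
m16 at 208 (size 8, align 8) → ends 216
m5 at 216 (size 2, align 2) → ends 218
tail pad 6 to reach multiple of 8
total 224 bytes, alignment 8
array of 23: 23 × 224 = 5152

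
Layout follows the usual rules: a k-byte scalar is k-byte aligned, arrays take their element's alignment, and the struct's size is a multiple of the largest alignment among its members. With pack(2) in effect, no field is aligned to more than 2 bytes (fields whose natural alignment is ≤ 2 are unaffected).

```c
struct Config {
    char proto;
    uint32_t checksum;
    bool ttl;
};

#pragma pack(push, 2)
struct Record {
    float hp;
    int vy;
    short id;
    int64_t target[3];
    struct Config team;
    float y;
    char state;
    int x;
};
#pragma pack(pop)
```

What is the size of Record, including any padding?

Config: proto at 0 (size 1, align 1) → ends 1; pad 3 to align 4 for checksum; checksum at 4 (size 4, align 4) → ends 8; ttl at 8 (size 1, align 1) → ends 9; tail pad 3 to reach multiple of 4; total 12 bytes, alignment 4
hp at 0 (size 4, align 2) → ends 4
vy at 4 (size 4, align 2) → ends 8
id at 8 (size 2, align 2) → ends 10
target at 10 (size 24, align 2) → ends 34
team at 34 (size 12, align 2) → ends 46
y at 46 (size 4, align 2) → ends 50
state at 50 (size 1, align 1) → ends 51
pad 1 to align 2 for x
x at 52 (size 4, align 2) → ends 56
total 56 bytes, alignment 2

56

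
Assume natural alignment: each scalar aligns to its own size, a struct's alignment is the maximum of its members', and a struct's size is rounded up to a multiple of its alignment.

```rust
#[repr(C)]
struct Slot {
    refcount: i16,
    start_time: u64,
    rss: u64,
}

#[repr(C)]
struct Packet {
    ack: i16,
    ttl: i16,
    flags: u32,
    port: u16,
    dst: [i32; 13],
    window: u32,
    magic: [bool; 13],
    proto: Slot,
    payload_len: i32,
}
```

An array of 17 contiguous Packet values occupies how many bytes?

2040

Slot: @0: refcount [2B, align 2] → 2; +6 pad (align 8); @8: start_time [8B, align 8] → 16; @16: rss [8B, align 8] → 24; size 24, align 8
@0: ack [2B, align 2] → 2
@2: ttl [2B, align 2] → 4
@4: flags [4B, align 4] → 8
@8: port [2B, align 2] → 10
+2 pad (align 4)
@12: dst [52B, align 4] → 64
@64: window [4B, align 4] → 68
@68: magic [13B, align 1] → 81
+7 pad (align 8)
@88: proto [24B, align 8] → 112
@112: payload_len [4B, align 4] → 116
+4 tail pad (align 8)
size 120, align 8
array of 17: 17 × 120 = 2040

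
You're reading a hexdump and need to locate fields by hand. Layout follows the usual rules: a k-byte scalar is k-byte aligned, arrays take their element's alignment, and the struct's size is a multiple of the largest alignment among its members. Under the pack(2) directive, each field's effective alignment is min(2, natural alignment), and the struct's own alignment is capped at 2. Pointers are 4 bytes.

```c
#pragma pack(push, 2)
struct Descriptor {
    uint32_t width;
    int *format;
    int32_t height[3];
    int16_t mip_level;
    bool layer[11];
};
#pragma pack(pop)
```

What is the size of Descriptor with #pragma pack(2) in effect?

34

width at 0 (size 4, align 2) → ends 4
format at 4 (size 4, align 2) → ends 8
height at 8 (size 12, align 2) → ends 20
mip_level at 20 (size 2, align 2) → ends 22
layer at 22 (size 11, align 1) → ends 33
tail pad 1 to reach multiple of 2
total 34 bytes, alignment 2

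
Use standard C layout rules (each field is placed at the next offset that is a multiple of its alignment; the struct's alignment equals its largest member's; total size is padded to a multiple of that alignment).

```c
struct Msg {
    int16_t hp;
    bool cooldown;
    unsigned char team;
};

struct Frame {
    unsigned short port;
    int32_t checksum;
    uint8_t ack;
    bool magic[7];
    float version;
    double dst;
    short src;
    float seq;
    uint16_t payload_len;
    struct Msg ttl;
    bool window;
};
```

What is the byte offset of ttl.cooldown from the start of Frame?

Msg: @0: hp [2B, align 2] → 2; @2: cooldown [1B, align 1] → 3; @3: team [1B, align 1] → 4; size 4, align 2
@0: port [2B, align 2] → 2
+2 pad (align 4)
@4: checksum [4B, align 4] → 8
@8: ack [1B, align 1] → 9
@9: magic [7B, align 1] → 16
@16: version [4B, align 4] → 20
+4 pad (align 8)
@24: dst [8B, align 8] → 32
@32: src [2B, align 2] → 34
+2 pad (align 4)
@36: seq [4B, align 4] → 40
@40: payload_len [2B, align 2] → 42
@42: ttl [4B, align 2] → 46
within Msg: cooldown at 2
42 + 2 = 44

44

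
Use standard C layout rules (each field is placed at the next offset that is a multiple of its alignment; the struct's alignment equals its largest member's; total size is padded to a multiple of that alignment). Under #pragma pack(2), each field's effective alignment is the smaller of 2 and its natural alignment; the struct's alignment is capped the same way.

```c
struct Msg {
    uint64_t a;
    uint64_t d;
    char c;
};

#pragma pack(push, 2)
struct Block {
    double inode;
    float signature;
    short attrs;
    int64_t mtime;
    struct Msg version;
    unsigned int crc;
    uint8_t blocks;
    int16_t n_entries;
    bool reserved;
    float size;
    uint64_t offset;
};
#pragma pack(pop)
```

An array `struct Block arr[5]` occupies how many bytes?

Msg: a at 0 (size 8, align 8) → ends 8; d at 8 (size 8, align 8) → ends 16; c at 16 (size 1, align 1) → ends 17; tail pad 7 to reach multiple of 8; total 24 bytes, alignment 8
inode at 0 (size 8, align 2) → ends 8
signature at 8 (size 4, align 2) → ends 12
attrs at 12 (size 2, align 2) → ends 14
mtime at 14 (size 8, align 2) → ends 22
version at 22 (size 24, align 2) → ends 46
crc at 46 (size 4, align 2) → ends 50
blocks at 50 (size 1, align 1) → ends 51
pad 1 to align 2 for n_entries
n_entries at 52 (size 2, align 2) → ends 54
reserved at 54 (size 1, align 1) → ends 55
pad 1 to align 2 for size
size at 56 (size 4, align 2) → ends 60
offset at 60 (size 8, align 2) → ends 68
total 68 bytes, alignment 2
array of 5: 5 × 68 = 340

340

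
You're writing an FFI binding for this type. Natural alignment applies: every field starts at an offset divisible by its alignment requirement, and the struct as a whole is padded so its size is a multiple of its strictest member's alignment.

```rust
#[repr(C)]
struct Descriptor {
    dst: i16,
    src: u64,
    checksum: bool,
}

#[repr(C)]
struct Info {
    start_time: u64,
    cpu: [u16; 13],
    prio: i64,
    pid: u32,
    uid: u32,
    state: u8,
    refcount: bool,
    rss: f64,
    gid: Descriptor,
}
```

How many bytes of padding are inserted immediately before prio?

6

Descriptor: dst at 0 (size 2, align 2) → ends 2; pad 6 to align 8 for src; src at 8 (size 8, align 8) → ends 16; checksum at 16 (size 1, align 1) → ends 17; tail pad 7 to reach multiple of 8; total 24 bytes, alignment 8
start_time at 0 (size 8, align 8) → ends 8
cpu at 8 (size 26, align 2) → ends 34
pad 6 to align 8 for prio
prio at 40 (size 8, align 8) → ends 48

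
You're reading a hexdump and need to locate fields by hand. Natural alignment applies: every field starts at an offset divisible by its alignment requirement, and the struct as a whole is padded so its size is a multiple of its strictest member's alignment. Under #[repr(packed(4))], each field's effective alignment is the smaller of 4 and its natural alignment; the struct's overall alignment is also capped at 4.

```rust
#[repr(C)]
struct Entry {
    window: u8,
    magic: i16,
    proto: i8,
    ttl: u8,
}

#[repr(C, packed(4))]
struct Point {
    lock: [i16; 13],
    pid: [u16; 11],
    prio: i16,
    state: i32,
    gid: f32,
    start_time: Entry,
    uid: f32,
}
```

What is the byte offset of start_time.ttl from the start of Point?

65

Entry: window at 0 (size 1, align 1) → ends 1; pad 1 to align 2 for magic; magic at 2 (size 2, align 2) → ends 4; proto at 4 (size 1, align 1) → ends 5; ttl at 5 (size 1, align 1) → ends 6; total 6 bytes, alignment 2
lock at 0 (size 26, align 2) → ends 26
pid at 26 (size 22, align 2) → ends 48
prio at 48 (size 2, align 2) → ends 50
pad 2 to align 4 for state
state at 52 (size 4, align 4) → ends 56
gid at 56 (size 4, align 4) → ends 60
start_time at 60 (size 6, align 2) → ends 66
within Entry: ttl at 5
60 + 5 = 65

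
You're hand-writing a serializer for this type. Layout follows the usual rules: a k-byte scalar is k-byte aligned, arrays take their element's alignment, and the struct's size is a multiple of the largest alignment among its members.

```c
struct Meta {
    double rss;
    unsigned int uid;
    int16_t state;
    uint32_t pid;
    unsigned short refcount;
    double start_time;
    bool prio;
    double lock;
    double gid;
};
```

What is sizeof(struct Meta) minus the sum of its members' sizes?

11

rss at 0 (size 8, align 8) → ends 8
uid at 8 (size 4, align 4) → ends 12
state at 12 (size 2, align 2) → ends 14
pad 2 to align 4 for pid
pid at 16 (size 4, align 4) → ends 20
refcount at 20 (size 2, align 2) → ends 22
pad 2 to align 8 for start_time
start_time at 24 (size 8, align 8) → ends 32
prio at 32 (size 1, align 1) → ends 33
pad 7 to align 8 for lock
lock at 40 (size 8, align 8) → ends 48
gid at 48 (size 8, align 8) → ends 56
total 56 bytes, alignment 8
data bytes 45, size 56 → padding 11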